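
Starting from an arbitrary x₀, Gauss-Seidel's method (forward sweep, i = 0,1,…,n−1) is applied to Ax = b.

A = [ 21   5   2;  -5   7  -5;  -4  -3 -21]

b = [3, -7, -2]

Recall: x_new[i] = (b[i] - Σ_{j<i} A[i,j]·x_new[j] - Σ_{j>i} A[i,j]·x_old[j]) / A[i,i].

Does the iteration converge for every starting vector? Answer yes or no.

yes

Let D = diag(21, 7, -21); L, U the strict triangles.
T_GS = -(D+L)⁻¹U: row 0 first, T[0,1] = -(5)/(21) = -0.2381; later rows by forward substitution.
  T[0,:] = [+0.0000 -0.2381 -0.0952]
  T[1,:] = [+0.0000 -0.1701 +0.6463]
  T[2,:] = [+0.0000 +0.0696 -0.0742]
eigenvalue magnitudes: 0.3396, 0.0954, 0.0000.
spectral radius ρ = 0.3396; 0.3396 < 1: convergent.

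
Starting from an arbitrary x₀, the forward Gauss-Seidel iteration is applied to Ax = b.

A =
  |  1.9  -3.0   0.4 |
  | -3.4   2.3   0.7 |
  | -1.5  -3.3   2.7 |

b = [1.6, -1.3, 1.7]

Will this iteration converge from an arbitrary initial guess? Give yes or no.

no

A = D + L + U where D = diag(1.9, 2.3, 2.7).
GS T = -(D+L)⁻¹U: row 0 first, T[0,2] = -(0.4)/(1.9) = -0.2105; later rows by forward substitution.
  T[0,:] = [+0.0000  +1.5789  -0.2105]
  T[1,:] = [+0.0000  +2.3341  -0.6156]
  T[2,:] = [+0.0000  +3.7300  -0.8693]
eigenvalue magnitudes: 1.2515, 0.2133, 0.0000.
spectral radius ρ = 1.2515; 1.2515 > 1, so it fails to converge.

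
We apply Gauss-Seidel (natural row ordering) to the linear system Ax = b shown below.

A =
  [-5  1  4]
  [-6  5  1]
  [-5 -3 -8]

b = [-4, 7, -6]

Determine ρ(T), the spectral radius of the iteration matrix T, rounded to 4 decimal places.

A = D + L + U where D = diag(-5, 5, -8).
GS T = -(D+L)⁻¹U: row 0 first, T[0,1] = -(1)/(-5) = +0.2000; later rows by forward substitution.
  T[0,:] = [+0.0000  +0.2000  +0.8000]
  T[1,:] = [+0.0000  +0.2400  +0.7600]
  T[2,:] = [+0.0000  -0.2150  -0.7850]
|eigenvalues of T|: 0.5875, 0.0425, 0.0000.
spectral radius ρ = 0.5875; 0.5875 < 1: convergent.

0.5875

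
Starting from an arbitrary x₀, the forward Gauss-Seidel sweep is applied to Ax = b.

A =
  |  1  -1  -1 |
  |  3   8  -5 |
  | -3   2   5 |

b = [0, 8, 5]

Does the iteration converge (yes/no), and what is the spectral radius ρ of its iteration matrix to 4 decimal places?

yes, ρ = 0.6781

Diagonal D = diag(1, 8, 5); L, U strict lower/upper.
T_GS = -(D+L)⁻¹U: row 0 first, T[0,2] = -(-1)/(1) = +1.0000; later rows by forward substitution.
  T[0,:] = [+0.0000, +1.0000, +1.0000]
  T[1,:] = [+0.0000, -0.3750, +0.2500]
  T[2,:] = [+0.0000, +0.7500, +0.5000]
eigenvalue magnitudes: 0.6781, 0.5531, 0.0000.
spectral radius ρ = 0.6781; 0.6781 < 1: convergent.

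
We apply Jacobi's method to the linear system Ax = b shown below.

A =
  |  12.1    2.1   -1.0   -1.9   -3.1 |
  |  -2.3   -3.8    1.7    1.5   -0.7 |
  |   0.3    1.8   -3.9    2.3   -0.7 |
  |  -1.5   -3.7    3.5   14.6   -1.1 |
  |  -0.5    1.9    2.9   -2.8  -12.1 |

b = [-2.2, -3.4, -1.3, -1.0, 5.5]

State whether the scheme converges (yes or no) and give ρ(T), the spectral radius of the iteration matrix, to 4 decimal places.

yes, ρ = 0.6560

Split A = D + L + U, D = diag(12.1, -3.8, -3.9, 14.6, -12.1).
Jacobi T = -D⁻¹(L+U): T[2,4] = -(-0.7)/(-3.9) = -0.1795; T[2,2] = 0.
  T[0,:] = [+0.0000 -0.1736 +0.0826 +0.1570 +0.2562]
  T[1,:] = [-0.6053 +0.0000 +0.4474 +0.3947 -0.1842]
  T[2,:] = [+0.0769 +0.4615 +0.0000 +0.5897 -0.1795]
  T[3,:] = [+0.1027 +0.2534 -0.2397 +0.0000 +0.0753]
  T[4,:] = [-0.0413 +0.1570 +0.2397 -0.2314 +0.0000]
|eigenvalues of T|: 0.6560, 0.4142, 0.4142, 0.3514, 0.3514.
ρ(T) = max|λ| = 0.6560; 0.6560 < 1 ⇒ converges.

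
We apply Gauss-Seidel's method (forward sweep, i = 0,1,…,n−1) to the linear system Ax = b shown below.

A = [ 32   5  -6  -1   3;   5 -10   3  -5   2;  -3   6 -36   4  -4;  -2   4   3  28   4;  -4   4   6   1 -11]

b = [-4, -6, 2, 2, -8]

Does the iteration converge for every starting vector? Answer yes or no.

A = D + L + U where D = diag(32, -10, -36, 28, -11).
GS T = -(D+L)⁻¹U: row 0 first, T[0,3] = -(-1)/(32) = +0.0312; later rows by forward substitution.
  T[0,:] = [+0.0000 -0.1562 +0.1875 +0.0312 -0.0938]
  T[1,:] = [+0.0000 -0.0781 +0.3938 -0.4844 +0.1531]
  T[2,:] = [+0.0000 -0.0000 +0.0500 +0.0278 -0.0778]
  T[3,:] = [+0.0000 +0.0000 -0.0482 +0.0685 -0.1631]
  T[4,:] = [+0.0000 +0.0284 +0.0979 -0.1661 +0.0325]
|roots of det(T-λI)|: 0.1755, 0.1188, 0.1188, 0.1092, 0.0000.
ρ = 0.1755; 0.1755 < 1, so it converges for any x₀.

yes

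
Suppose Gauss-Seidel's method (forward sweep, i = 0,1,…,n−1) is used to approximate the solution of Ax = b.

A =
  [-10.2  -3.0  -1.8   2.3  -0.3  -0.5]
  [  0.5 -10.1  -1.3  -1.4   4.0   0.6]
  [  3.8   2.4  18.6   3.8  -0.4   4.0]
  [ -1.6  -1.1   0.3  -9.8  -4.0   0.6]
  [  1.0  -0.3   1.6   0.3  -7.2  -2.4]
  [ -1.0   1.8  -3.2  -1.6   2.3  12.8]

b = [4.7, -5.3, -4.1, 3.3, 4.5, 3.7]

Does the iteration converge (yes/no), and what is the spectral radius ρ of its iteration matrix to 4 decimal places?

Split A = D + L + U, D = diag(-10.2, -10.1, 18.6, -9.8, -7.2, 12.8).
GS T = -(D+L)⁻¹U: row 0 first, T[0,5] = -(-0.5)/(-10.2) = -0.0490; later rows by forward substitution.
  T[0,:] = [+0.0000  -0.2941  -0.1765  +0.2255  -0.0294  -0.0490]
  T[1,:] = [+0.0000  -0.0146  -0.1374  -0.1275  +0.3946  +0.0570]
  T[2,:] = [+0.0000  +0.0620  +0.0538  -0.2339  -0.0234  -0.2124]
  T[3,:] = [+0.0000  +0.0516  +0.0459  -0.0297  -0.4484  +0.0563]
  T[4,:] = [+0.0000  -0.0243  -0.0049  -0.0166  -0.0444  -0.3874]
  T[5,:] = [+0.0000  +0.0054  +0.0256  -0.0237  -0.1117  +0.0117]
moduli |λ_i(T)| = 0.2439, 0.1659, 0.1659, 0.1107, 0.1107, 0.0000.
ρ(T) = max|λ| = 0.2439; 0.2439 < 1 ⇒ converges.

yes, ρ = 0.2439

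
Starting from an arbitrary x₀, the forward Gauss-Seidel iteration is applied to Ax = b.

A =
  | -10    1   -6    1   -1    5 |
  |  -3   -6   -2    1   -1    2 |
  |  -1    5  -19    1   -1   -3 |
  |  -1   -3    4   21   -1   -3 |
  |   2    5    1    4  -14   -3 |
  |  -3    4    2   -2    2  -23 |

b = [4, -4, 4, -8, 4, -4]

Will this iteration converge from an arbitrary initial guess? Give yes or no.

yes

Let D = diag(-10, -6, -19, 21, -14, -23); L, U the strict triangles.
GS T = -(D+L)⁻¹U: row 0 first, T[0,5] = -(5)/(-10) = +0.5000; later rows by forward substitution.
  T[0,:] = [+0.0000  +0.1000  -0.6000  +0.1000  -0.1000  +0.5000]
  T[1,:] = [+0.0000  -0.0500  -0.0333  +0.1167  -0.1167  +0.0833]
  T[2,:] = [+0.0000  -0.0184  +0.0228  +0.0781  -0.0781  -0.1623]
  T[3,:] = [+0.0000  +0.0011  -0.0377  +0.0066  +0.0411  +0.2095]
  T[4,:] = [+0.0000  -0.0046  -0.1068  +0.0634  -0.0498  -0.0648]
  T[5,:] = [+0.0000  -0.0238  +0.0684  +0.0190  -0.0219  -0.0887]
moduli |λ_i(T)| = 0.1600, 0.0943, 0.0943, 0.0405, 0.0405, 0.0000.
ρ = 0.1600; 0.1600 < 1 ⇒ converges.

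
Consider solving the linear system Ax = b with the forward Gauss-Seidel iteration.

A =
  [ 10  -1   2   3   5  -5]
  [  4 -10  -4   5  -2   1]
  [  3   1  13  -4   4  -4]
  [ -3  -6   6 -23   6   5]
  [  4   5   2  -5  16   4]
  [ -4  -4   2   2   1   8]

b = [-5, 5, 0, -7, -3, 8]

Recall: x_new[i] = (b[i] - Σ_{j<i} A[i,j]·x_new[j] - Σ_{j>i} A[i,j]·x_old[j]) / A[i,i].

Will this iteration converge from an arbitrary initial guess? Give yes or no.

Let D = diag(10, -10, 13, -23, 16, 8); L, U the strict triangles.
Gauss-Seidel: T = -(D+L)⁻¹U, row 0 first, T[0,2] = -(2)/(10) = -0.2000; later rows by forward substitution.
  T[0,:] = [+0.0000 +0.1000 -0.2000 -0.3000 -0.5000 +0.5000]
  T[1,:] = [+0.0000 +0.0400 -0.4800 +0.3800 -0.4000 +0.3000]
  T[2,:] = [+0.0000 -0.0262 +0.0831 +0.3477 -0.1615 +0.1692]
  T[3,:] = [+0.0000 -0.0303 +0.1730 +0.0307 +0.3883 +0.1181]
  T[4,:] = [+0.0000 -0.0437 +0.2437 -0.0776 +0.3915 -0.4530]
  T[5,:] = [+0.0000 +0.0896 -0.4345 -0.0449 -0.5556 +0.3848]
|λ(T)| sorted: 0.8206, 0.1683, 0.1683, 0.1314, 0.1314, 0.0000.
ρ(T) = max|λ| = 0.8206; 0.8206 < 1, so it converges for any x₀.

yes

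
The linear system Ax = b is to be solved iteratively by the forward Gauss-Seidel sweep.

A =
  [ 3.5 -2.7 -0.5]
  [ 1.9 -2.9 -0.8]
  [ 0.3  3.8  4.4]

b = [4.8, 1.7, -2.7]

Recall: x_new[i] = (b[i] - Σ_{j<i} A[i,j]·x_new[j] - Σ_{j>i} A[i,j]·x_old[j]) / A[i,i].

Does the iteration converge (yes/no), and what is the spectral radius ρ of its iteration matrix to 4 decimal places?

Diagonal D = diag(3.5, -2.9, 4.4); L, U strict lower/upper.
GS T = -(D+L)⁻¹U: row 0 first, T[0,1] = -(-2.7)/(3.5) = +0.7714; later rows by forward substitution.
  T[0,:] = [+0.0000, +0.7714, +0.1429]
  T[1,:] = [+0.0000, +0.5054, -0.1823]
  T[2,:] = [+0.0000, -0.4891, +0.1477]
eigenvalue magnitudes: 0.6746, 0.0215, 0.0000.
ρ = 0.6746; 0.6746 < 1: convergent.

yes, ρ = 0.6746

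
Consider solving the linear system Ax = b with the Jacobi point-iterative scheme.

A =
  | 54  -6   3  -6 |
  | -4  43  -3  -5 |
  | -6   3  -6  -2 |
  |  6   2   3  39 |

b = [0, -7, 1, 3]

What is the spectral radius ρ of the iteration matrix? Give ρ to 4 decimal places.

A = D + L + U where D = diag(54, 43, -6, 39).
Jacobi T = -D⁻¹(L+U): T[3,1] = -(2)/(39) = -0.0513; T[3,3] = 0.
  T[0,:] = [+0.0000, +0.1111, -0.0556, +0.1111]
  T[1,:] = [+0.0930, +0.0000, +0.0698, +0.1163]
  T[2,:] = [-1.0000, +0.5000, +0.0000, -0.3333]
  T[3,:] = [-0.1538, -0.0513, -0.0769, +0.0000]
moduli |λ_i(T)| = 0.3838, 0.3088, 0.1441, 0.1441.
ρ(T) = max|λ| = 0.3838; 0.3838 < 1, so it converges for any x₀.

0.3838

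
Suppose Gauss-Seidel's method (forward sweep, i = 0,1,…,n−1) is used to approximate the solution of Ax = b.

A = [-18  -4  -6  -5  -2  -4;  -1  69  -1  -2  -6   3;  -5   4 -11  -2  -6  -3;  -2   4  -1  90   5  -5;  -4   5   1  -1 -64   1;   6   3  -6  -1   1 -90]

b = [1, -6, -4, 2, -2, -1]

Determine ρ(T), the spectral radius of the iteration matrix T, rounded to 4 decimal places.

A = D + L + U where D = diag(-18, 69, -11, 90, -64, -90).
GS T = -(D+L)⁻¹U: row 0 first, T[0,4] = -(-2)/(-18) = -0.1111; later rows by forward substitution.
  T[0,:] = [+0.0000  -0.2222  -0.3333  -0.2778  -0.1111  -0.2222]
  T[1,:] = [+0.0000  -0.0032  +0.0097  +0.0250  +0.0853  -0.0467]
  T[2,:] = [+0.0000  +0.0998  +0.1550  -0.0465  -0.4639  -0.1887]
  T[3,:] = [+0.0000  -0.0037  -0.0061  -0.0078  -0.0670  +0.0506]
  T[4,:] = [+0.0000  +0.0153  +0.0241  +0.0187  +0.0074  +0.0221]
  T[5,:] = [+0.0000  -0.0214  -0.0319  -0.0143  +0.0272  -0.0041]
|roots of det(T-λI)|: 0.1523, 0.0523, 0.0523, 0.0156, 0.0052, 0.0000.
spectral radius ρ = 0.1523; 0.1523 < 1 ⇒ converges.

0.1523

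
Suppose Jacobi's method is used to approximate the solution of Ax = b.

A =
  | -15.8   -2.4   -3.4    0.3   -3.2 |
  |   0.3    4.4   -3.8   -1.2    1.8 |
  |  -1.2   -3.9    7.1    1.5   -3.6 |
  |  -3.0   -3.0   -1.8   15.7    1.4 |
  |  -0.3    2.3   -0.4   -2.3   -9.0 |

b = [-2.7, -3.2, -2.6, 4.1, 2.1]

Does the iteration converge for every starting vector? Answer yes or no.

Let D = diag(-15.8, 4.4, 7.1, 15.7, -9); L, U the strict triangles.
Jacobi: T = -D⁻¹(L+U), T[4,0] = -(-0.3)/(-9) = -0.0333; T[4,4] = 0.
  T[0,:] = [+0.0000, -0.1519, -0.2152, +0.0190, -0.2025]
  T[1,:] = [-0.0682, +0.0000, +0.8636, +0.2727, -0.4091]
  T[2,:] = [+0.1690, +0.5493, +0.0000, -0.2113, +0.5070]
  T[3,:] = [+0.1911, +0.1911, +0.1146, +0.0000, -0.0892]
  T[4,:] = [-0.0333, +0.2556, -0.0444, -0.2556, +0.0000]
moduli |λ_i(T)| = 0.6803, 0.4921, 0.4921, 0.2194, 0.0415.
ρ = 0.6803; 0.6803 < 1 ⇒ converges.

yes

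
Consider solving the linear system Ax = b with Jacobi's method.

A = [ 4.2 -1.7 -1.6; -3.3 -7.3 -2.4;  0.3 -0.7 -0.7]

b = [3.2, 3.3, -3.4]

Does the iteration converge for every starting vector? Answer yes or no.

A = D + L + U where D = diag(4.2, -7.3, -0.7).
T_J = -D⁻¹(L+U): T[0,2] = -(-1.6)/(4.2) = +0.3810; T[0,0] = 0.
  T[0,:] = [+0.0000 +0.4048 +0.3810]
  T[1,:] = [-0.4521 +0.0000 -0.3288]
  T[2,:] = [+0.4286 -1.0000 +0.0000]
moduli |λ_i(T)| = 0.6899, 0.4086, 0.4086.
spectral radius ρ = 0.6899; 0.6899 < 1: convergent.

yes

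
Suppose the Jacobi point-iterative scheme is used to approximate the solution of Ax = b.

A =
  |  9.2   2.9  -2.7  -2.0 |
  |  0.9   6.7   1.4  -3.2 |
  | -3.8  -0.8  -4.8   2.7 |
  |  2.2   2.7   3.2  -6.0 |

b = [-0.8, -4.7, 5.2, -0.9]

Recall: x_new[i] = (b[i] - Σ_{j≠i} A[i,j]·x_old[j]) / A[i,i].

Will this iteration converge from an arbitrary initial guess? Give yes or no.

yes

Diagonal D = diag(9.2, 6.7, -4.8, -6); L, U strict lower/upper.
T_J = -D⁻¹(L+U): T[2,0] = -(-3.8)/(-4.8) = -0.7917; T[2,2] = 0.
  T[0,:] = [+0.0000  -0.3152  +0.2935  +0.2174]
  T[1,:] = [-0.1343  +0.0000  -0.2090  +0.4776]
  T[2,:] = [-0.7917  -0.1667  +0.0000  +0.5625]
  T[3,:] = [+0.3667  +0.4500  +0.5333  +0.0000]
|eigenvalues of T|: 0.9145, 0.5932, 0.4541, 0.4541.
ρ = 0.9145; 0.9145 < 1 ⇒ converges.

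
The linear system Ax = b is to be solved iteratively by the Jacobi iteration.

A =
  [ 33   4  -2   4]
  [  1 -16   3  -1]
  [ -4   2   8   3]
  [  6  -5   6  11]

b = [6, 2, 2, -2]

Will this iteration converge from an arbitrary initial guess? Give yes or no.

yes

Let D = diag(33, -16, 8, 11); L, U the strict triangles.
T_J = -D⁻¹(L+U): T[0,2] = -(-2)/(33) = +0.0606; T[0,0] = 0.
  T[0,:] = [+0.0000 -0.1212 +0.0606 -0.1212]
  T[1,:] = [+0.0625 +0.0000 +0.1875 -0.0625]
  T[2,:] = [+0.5000 -0.2500 +0.0000 -0.3750]
  T[3,:] = [-0.5455 +0.4545 -0.5455 +0.0000]
|roots of det(T-λI)|: 0.4581, 0.3241, 0.3241, 0.1781.
spectral radius ρ = 0.4581; 0.4581 < 1, so it converges for any x₀.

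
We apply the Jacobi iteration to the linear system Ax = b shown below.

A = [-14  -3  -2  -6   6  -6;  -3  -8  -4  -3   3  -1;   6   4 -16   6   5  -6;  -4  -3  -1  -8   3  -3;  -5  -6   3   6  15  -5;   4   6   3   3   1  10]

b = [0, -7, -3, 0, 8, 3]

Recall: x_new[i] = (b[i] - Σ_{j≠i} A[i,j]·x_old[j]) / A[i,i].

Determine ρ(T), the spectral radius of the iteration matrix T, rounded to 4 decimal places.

Diagonal D = diag(-14, -8, -16, -8, 15, 10); L, U strict lower/upper.
T_J = -D⁻¹(L+U): T[0,1] = -(-3)/(-14) = -0.2143; T[0,0] = 0.
  T[0,:] = [+0.0000  -0.2143  -0.1429  -0.4286  +0.4286  -0.4286]
  T[1,:] = [-0.3750  +0.0000  -0.5000  -0.3750  +0.3750  -0.1250]
  T[2,:] = [+0.3750  +0.2500  +0.0000  +0.3750  +0.3125  -0.3750]
  T[3,:] = [-0.5000  -0.3750  -0.1250  +0.0000  +0.3750  -0.3750]
  T[4,:] = [+0.3333  +0.4000  -0.2000  -0.4000  +0.0000  +0.3333]
  T[5,:] = [-0.4000  -0.6000  -0.3000  -0.3000  -0.1000  +0.0000]
|λ(T)| sorted: 1.1503, 0.7254, 0.7254, 0.4046, 0.3024, 0.0874.
ρ = 1.1503; 1.1503 > 1, so it fails to converge.

1.1503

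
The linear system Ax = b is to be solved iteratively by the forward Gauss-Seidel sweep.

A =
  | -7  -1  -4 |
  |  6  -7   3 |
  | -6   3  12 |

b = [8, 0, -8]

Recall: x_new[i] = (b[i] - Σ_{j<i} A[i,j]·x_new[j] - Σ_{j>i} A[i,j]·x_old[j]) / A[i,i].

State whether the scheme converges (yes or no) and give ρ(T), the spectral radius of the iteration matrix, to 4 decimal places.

yes, ρ = 0.2857

Diagonal D = diag(-7, -7, 12); L, U strict lower/upper.
T_GS = -(D+L)⁻¹U: row 0 first, T[0,2] = -(-4)/(-7) = -0.5714; later rows by forward substitution.
  T[0,:] = [+0.0000  -0.1429  -0.5714]
  T[1,:] = [+0.0000  -0.1224  -0.0612]
  T[2,:] = [+0.0000  -0.0408  -0.2704]
|λ(T)| sorted: 0.2857, 0.1071, 0.0000.
ρ(T) = max|λ| = 0.2857; 0.2857 < 1: convergent.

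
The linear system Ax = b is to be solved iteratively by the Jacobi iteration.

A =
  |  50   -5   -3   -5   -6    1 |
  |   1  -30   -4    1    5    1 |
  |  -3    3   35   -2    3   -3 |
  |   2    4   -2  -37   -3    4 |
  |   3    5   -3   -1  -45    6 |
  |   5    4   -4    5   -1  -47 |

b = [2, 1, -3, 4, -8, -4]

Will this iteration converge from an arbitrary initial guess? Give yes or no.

yes

Let D = diag(50, -30, 35, -37, -45, -47); L, U the strict triangles.
Jacobi T = -D⁻¹(L+U): T[4,3] = -(-1)/(-45) = -0.0222; T[4,4] = 0.
  T[0,:] = [+0.0000, +0.1000, +0.0600, +0.1000, +0.1200, -0.0200]
  T[1,:] = [+0.0333, +0.0000, -0.1333, +0.0333, +0.1667, +0.0333]
  T[2,:] = [+0.0857, -0.0857, +0.0000, +0.0571, -0.0857, +0.0857]
  T[3,:] = [+0.0541, +0.1081, -0.0541, +0.0000, -0.0811, +0.1081]
  T[4,:] = [+0.0667, +0.1111, -0.0667, -0.0222, +0.0000, +0.1333]
  T[5,:] = [+0.1064, +0.0851, -0.0851, +0.1064, -0.0213, +0.0000]
eigenvalue magnitudes: 0.2583, 0.1781, 0.1350, 0.1350, 0.0740, 0.0740.
ρ = 0.2583; 0.2583 < 1 ⇒ converges.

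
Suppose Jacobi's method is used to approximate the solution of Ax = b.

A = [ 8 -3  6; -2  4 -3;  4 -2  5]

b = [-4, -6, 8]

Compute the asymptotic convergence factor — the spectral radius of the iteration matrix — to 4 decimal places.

1.1849

Let D = diag(8, 4, 5); L, U the strict triangles.
Jacobi: T = -D⁻¹(L+U), T[0,1] = -(-3)/(8) = +0.3750; T[0,0] = 0.
  T[0,:] = [+0.0000, +0.3750, -0.7500]
  T[1,:] = [+0.5000, +0.0000, +0.7500]
  T[2,:] = [-0.8000, +0.4000, +0.0000]
|λ(T)| sorted: 1.1849, 0.7782, 0.4067.
ρ = 1.1849; 1.1849 > 1, so it fails to converge.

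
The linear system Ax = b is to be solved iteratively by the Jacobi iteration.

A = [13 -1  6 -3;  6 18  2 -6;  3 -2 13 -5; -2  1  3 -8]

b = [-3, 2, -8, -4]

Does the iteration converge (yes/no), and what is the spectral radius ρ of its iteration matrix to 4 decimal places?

Let D = diag(13, 18, 13, -8); L, U the strict triangles.
T_J = -D⁻¹(L+U): T[1,0] = -(6)/(18) = -0.3333; T[1,1] = 0.
  T[0,:] = [+0.0000 +0.0769 -0.4615 +0.2308]
  T[1,:] = [-0.3333 +0.0000 -0.1111 +0.3333]
  T[2,:] = [-0.2308 +0.1538 +0.0000 +0.3846]
  T[3,:] = [-0.2500 +0.1250 +0.3750 +0.0000]
|eigenvalues of T|: 0.5485, 0.3257, 0.1906, 0.1906.
ρ = 0.5485; 0.5485 < 1: convergent.

yes, ρ = 0.5485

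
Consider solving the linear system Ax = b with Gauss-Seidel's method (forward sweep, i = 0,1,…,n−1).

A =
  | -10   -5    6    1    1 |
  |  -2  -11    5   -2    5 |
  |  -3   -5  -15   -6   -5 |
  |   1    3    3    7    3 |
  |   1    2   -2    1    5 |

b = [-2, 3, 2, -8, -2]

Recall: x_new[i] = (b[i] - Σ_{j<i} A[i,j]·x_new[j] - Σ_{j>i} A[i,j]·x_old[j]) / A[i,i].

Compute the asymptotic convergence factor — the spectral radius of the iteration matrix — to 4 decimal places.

Write A = D+L+U with D = diag(-10, -11, -15, 7, 5).
GS T = -(D+L)⁻¹U: row 0 first, T[0,2] = -(6)/(-10) = +0.6000; later rows by forward substitution.
  T[0,:] = [+0.0000  -0.5000  +0.6000  +0.1000  +0.1000]
  T[1,:] = [+0.0000  +0.0909  +0.3455  -0.2000  +0.4364]
  T[2,:] = [+0.0000  +0.0697  -0.2352  -0.3533  -0.4988]
  T[3,:] = [+0.0000  +0.0026  -0.1330  +0.2229  -0.4161]
  T[4,:] = [+0.0000  +0.0910  -0.3256  -0.1259  -0.3108]
|roots of det(T-λI)|: 0.8479, 0.3514, 0.1617, 0.1617, 0.0000.
ρ(T) = max|λ| = 0.8479; 0.8479 < 1, so it converges for any x₀.

0.8479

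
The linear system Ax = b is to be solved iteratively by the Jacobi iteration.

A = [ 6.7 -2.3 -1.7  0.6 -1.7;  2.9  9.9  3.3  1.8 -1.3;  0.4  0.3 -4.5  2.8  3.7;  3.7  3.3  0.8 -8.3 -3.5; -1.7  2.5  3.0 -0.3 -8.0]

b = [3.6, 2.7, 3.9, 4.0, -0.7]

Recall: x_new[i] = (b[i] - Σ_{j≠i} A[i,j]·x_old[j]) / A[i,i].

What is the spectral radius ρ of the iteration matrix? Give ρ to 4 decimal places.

0.8285

Write A = D+L+U with D = diag(6.7, 9.9, -4.5, -8.3, -8).
T_J = -D⁻¹(L+U): T[3,2] = -(0.8)/(-8.3) = +0.0964; T[3,3] = 0.
  T[0,:] = [+0.0000, +0.3433, +0.2537, -0.0896, +0.2537]
  T[1,:] = [-0.2929, +0.0000, -0.3333, -0.1818, +0.1313]
  T[2,:] = [+0.0889, +0.0667, +0.0000, +0.6222, +0.8222]
  T[3,:] = [+0.4458, +0.3976, +0.0964, +0.0000, -0.4217]
  T[4,:] = [-0.2125, +0.3125, +0.3750, -0.0375, +0.0000]
eigenvalue magnitudes: 0.8285, 0.4957, 0.4957, 0.3972, 0.3972.
spectral radius ρ = 0.8285; 0.8285 < 1, so it converges for any x₀.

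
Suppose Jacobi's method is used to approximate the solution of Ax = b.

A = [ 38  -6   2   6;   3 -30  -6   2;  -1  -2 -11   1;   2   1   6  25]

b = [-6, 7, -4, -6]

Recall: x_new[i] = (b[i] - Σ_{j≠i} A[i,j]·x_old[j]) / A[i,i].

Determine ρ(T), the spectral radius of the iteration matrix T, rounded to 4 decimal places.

Split A = D + L + U, D = diag(38, -30, -11, 25).
Jacobi T = -D⁻¹(L+U): T[0,2] = -(2)/(38) = -0.0526; T[0,0] = 0.
  T[0,:] = [+0.0000  +0.1579  -0.0526  -0.1579]
  T[1,:] = [+0.1000  +0.0000  -0.2000  +0.0667]
  T[2,:] = [-0.0909  -0.1818  +0.0000  +0.0909]
  T[3,:] = [-0.0800  -0.0400  -0.2400  +0.0000]
eigenvalue magnitudes: 0.2412, 0.1576, 0.1576, 0.0415.
ρ(T) = max|λ| = 0.2412; 0.2412 < 1, so it converges for any x₀.

0.2412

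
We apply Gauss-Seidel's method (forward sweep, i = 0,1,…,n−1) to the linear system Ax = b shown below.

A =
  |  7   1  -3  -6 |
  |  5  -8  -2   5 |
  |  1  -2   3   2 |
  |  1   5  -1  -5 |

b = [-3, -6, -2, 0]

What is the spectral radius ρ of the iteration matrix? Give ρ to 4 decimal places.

Split A = D + L + U, D = diag(7, -8, 3, -5).
GS T = -(D+L)⁻¹U: row 0 first, T[0,3] = -(-6)/(7) = +0.8571; later rows by forward substitution.
  T[0,:] = [+0.0000 -0.1429 +0.4286 +0.8571]
  T[1,:] = [+0.0000 -0.0893 +0.0179 +1.1607]
  T[2,:] = [+0.0000 -0.0119 -0.1310 -0.1786]
  T[3,:] = [+0.0000 -0.1155 +0.1298 +1.3679]
|eigenvalues of T|: 1.2503, 0.1316, 0.0289, 0.0000.
ρ = 1.2503; 1.2503 > 1, so it fails to converge.

1.2503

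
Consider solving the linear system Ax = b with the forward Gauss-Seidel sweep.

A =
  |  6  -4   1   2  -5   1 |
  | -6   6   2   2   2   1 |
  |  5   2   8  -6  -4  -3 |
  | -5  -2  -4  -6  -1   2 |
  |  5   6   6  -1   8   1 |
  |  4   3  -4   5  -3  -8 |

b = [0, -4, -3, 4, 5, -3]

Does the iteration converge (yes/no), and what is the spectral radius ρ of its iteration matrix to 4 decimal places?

no, ρ = 1.2963

Let D = diag(6, 6, 8, -6, 8, -8); L, U the strict triangles.
T_GS = -(D+L)⁻¹U: row 0 first, T[0,1] = -(-4)/(6) = +0.6667; later rows by forward substitution.
  T[0,:] = [+0.0000 +0.6667 -0.1667 -0.3333 +0.8333 -0.1667]
  T[1,:] = [+0.0000 +0.6667 -0.5000 -0.6667 +0.5000 -0.3333]
  T[2,:] = [+0.0000 -0.5833 +0.2292 +1.1250 -0.1458 +0.5625]
  T[3,:] = [+0.0000 -0.3889 +0.1528 -0.2500 -0.9306 +0.2083]
  T[4,:] = [+0.0000 -0.5278 +0.3264 -0.1667 -0.9028 -0.1667]
  T[5,:] = [+0.0000 +0.8299 -0.4123 -1.0729 +0.4340 -0.2969]
moduli |λ_i(T)| = 1.2963, 0.8265, 0.8265, 0.0443, 0.0443, 0.0000.
spectral radius ρ = 1.2963; 1.2963 > 1, so it fails to converge.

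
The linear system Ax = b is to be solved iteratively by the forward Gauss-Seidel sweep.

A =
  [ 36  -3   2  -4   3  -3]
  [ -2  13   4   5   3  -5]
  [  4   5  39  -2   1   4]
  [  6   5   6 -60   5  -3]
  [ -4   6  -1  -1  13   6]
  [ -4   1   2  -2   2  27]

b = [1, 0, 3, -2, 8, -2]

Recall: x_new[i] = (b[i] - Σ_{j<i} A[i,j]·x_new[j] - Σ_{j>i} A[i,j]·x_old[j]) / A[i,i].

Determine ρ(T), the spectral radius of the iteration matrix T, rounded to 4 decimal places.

Write A = D+L+U with D = diag(36, 13, 39, -60, 13, 27).
GS T = -(D+L)⁻¹U: row 0 first, T[0,4] = -(3)/(36) = -0.0833; later rows by forward substitution.
  T[0,:] = [+0.0000  +0.0833  -0.0556  +0.1111  -0.0833  +0.0833]
  T[1,:] = [+0.0000  +0.0128  -0.3162  -0.3675  -0.2436  +0.3974]
  T[2,:] = [+0.0000  -0.0102  +0.0462  +0.0870  +0.0141  -0.1621]
  T[3,:] = [+0.0000  +0.0084  -0.0273  -0.0108  +0.0561  -0.0248]
  T[4,:] = [+0.0000  +0.0196  +0.1303  +0.2097  +0.0922  -0.6337]
  T[5,:] = [+0.0000  +0.0118  -0.0116  +0.0073  -0.0070  +0.0547]
eigenvalue magnitudes: 0.2453, 0.0909, 0.0909, 0.0608, 0.0608, 0.0000.
ρ(T) = max|λ| = 0.2453; 0.2453 < 1, so it converges for any x₀.

0.2453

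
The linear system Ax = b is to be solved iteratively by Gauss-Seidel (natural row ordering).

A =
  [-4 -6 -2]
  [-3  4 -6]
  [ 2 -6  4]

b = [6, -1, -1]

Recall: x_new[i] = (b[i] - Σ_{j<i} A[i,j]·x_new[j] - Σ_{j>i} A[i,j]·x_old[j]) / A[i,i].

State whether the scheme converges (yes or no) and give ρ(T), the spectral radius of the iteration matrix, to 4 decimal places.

A = D + L + U where D = diag(-4, 4, 4).
T_GS = -(D+L)⁻¹U: row 0 first, T[0,1] = -(-6)/(-4) = -1.5000; later rows by forward substitution.
  T[0,:] = [+0.0000 -1.5000 -0.5000]
  T[1,:] = [+0.0000 -1.1250 +1.1250]
  T[2,:] = [+0.0000 -0.9375 +1.9375]
|eigenvalues of T|: 1.5420, 0.7295, 0.0000.
spectral radius ρ = 1.5420; 1.5420 > 1: divergent.

no, ρ = 1.5420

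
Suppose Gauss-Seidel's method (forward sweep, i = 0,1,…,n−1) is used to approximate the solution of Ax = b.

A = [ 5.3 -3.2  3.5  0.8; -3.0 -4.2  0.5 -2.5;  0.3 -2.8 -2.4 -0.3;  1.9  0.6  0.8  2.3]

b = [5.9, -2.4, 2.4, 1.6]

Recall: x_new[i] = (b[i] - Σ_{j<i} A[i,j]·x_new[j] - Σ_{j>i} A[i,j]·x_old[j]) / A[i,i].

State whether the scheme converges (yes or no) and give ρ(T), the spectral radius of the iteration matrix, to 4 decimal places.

Split A = D + L + U, D = diag(5.3, -4.2, -2.4, 2.3).
GS T = -(D+L)⁻¹U: row 0 first, T[0,1] = -(-3.2)/(5.3) = +0.6038; later rows by forward substitution.
  T[0,:] = [+0.0000  +0.6038  -0.6604  -0.1509]
  T[1,:] = [+0.0000  -0.4313  +0.5907  -0.4874]
  T[2,:] = [+0.0000  +0.5786  -0.7718  +0.4248]
  T[3,:] = [+0.0000  -0.5875  +0.6599  +0.1041]
|eigenvalues of T|: 1.5485, 0.4600, 0.0104, 0.0000.
ρ = 1.5485; 1.5485 > 1, so it fails to converge.

no, ρ = 1.5485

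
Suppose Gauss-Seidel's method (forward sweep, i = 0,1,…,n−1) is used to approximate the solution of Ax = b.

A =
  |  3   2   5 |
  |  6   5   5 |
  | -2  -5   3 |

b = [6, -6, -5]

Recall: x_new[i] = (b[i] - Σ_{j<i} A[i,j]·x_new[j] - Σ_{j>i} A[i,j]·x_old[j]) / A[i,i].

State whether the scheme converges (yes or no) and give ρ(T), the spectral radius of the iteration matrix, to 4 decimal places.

no, ρ = 1.6285

Diagonal D = diag(3, 5, 3); L, U strict lower/upper.
GS T = -(D+L)⁻¹U: row 0 first, T[0,1] = -(2)/(3) = -0.6667; later rows by forward substitution.
  T[0,:] = [+0.0000 -0.6667 -1.6667]
  T[1,:] = [+0.0000 +0.8000 +1.0000]
  T[2,:] = [+0.0000 +0.8889 +0.5556]
|λ(T)| sorted: 1.6285, 0.2729, 0.0000.
spectral radius ρ = 1.6285; 1.6285 > 1: divergent.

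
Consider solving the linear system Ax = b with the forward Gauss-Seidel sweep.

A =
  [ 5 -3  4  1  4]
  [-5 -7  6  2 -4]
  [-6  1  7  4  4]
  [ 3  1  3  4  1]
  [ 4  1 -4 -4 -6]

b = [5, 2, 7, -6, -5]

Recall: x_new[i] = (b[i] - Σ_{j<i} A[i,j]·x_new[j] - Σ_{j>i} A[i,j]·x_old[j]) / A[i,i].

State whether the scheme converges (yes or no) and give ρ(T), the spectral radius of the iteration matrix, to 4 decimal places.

Write A = D+L+U with D = diag(5, -7, 7, 4, -6).
Gauss-Seidel: T = -(D+L)⁻¹U, row 0 first, T[0,1] = -(-3)/(5) = +0.6000; later rows by forward substitution.
  T[0,:] = [+0.0000, +0.6000, -0.8000, -0.2000, -0.8000]
  T[1,:] = [+0.0000, -0.4286, +1.4286, +0.4286, +0.0000]
  T[2,:] = [+0.0000, +0.5755, -0.8898, -0.8041, -1.2571]
  T[3,:] = [+0.0000, -0.7745, +0.9102, +0.6459, +1.2929]
  T[4,:] = [+0.0000, +0.4612, -0.3088, +0.0435, -0.5571]
|roots of det(T-λI)|: 1.4364, 0.4115, 0.2879, 0.2879, 0.0000.
ρ(T) = max|λ| = 1.4364; 1.4364 > 1: divergent.

no, ρ = 1.4364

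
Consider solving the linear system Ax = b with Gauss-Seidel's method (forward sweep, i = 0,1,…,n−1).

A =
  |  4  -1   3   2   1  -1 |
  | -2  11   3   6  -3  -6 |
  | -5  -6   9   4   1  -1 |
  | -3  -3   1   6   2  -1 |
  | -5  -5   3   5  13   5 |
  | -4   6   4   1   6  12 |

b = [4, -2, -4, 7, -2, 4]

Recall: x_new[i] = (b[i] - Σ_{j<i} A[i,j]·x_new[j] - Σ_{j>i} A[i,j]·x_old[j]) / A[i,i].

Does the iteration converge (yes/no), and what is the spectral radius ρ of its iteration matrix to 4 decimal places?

A = D + L + U where D = diag(4, 11, 9, 6, 13, 12).
GS T = -(D+L)⁻¹U: row 0 first, T[0,4] = -(1)/(4) = -0.2500; later rows by forward substitution.
  T[0,:] = [+0.0000, +0.2500, -0.7500, -0.5000, -0.2500, +0.2500]
  T[1,:] = [+0.0000, +0.0455, -0.4091, -0.6364, +0.2273, +0.5909]
  T[2,:] = [+0.0000, +0.1692, -0.6894, -1.1465, -0.0985, +0.6439]
  T[3,:] = [+0.0000, +0.1195, -0.4646, -0.3771, -0.3283, +0.4798]
  T[4,:] = [+0.0000, +0.0286, -0.1080, -0.0275, +0.1402, -0.3943]
  T[5,:] = [+0.0000, -0.0201, +0.2771, +0.5788, -0.2069, -0.2696]
eigenvalue magnitudes: 1.4905, 0.4941, 0.3258, 0.1306, 0.0413, 0.0000.
spectral radius ρ = 1.4905; 1.4905 > 1 ⇒ diverges.

no, ρ = 1.4905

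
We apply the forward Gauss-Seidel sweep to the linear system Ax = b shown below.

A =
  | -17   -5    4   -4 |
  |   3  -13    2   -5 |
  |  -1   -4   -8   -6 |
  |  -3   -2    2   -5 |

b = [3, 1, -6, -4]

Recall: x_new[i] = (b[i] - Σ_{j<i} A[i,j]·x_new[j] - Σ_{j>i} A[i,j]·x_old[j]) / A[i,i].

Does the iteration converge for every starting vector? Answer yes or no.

Diagonal D = diag(-17, -13, -8, -5); L, U strict lower/upper.
T_GS = -(D+L)⁻¹U: row 0 first, T[0,1] = -(-5)/(-17) = -0.2941; later rows by forward substitution.
  T[0,:] = [+0.0000 -0.2941 +0.2353 -0.2353]
  T[1,:] = [+0.0000 -0.0679 +0.2081 -0.4389]
  T[2,:] = [+0.0000 +0.0707 -0.1335 -0.5011]
  T[3,:] = [+0.0000 +0.2319 -0.2778 +0.1163]
moduli |λ_i(T)| = 0.3898, 0.2286, 0.2286, 0.0000.
spectral radius ρ = 0.3898; 0.3898 < 1: convergent.

yes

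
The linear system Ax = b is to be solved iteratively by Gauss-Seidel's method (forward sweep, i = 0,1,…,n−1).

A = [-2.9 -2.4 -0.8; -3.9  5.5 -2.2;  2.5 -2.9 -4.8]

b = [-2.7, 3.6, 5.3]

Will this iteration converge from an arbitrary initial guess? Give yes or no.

yes

A = D + L + U where D = diag(-2.9, 5.5, -4.8).
GS T = -(D+L)⁻¹U: row 0 first, T[0,2] = -(-0.8)/(-2.9) = -0.2759; later rows by forward substitution.
  T[0,:] = [+0.0000  -0.8276  -0.2759]
  T[1,:] = [+0.0000  -0.5868  +0.2044]
  T[2,:] = [+0.0000  -0.0765  -0.2672]
|λ(T)| sorted: 0.5266, 0.3274, 0.0000.
ρ(T) = max|λ| = 0.5266; 0.5266 < 1 ⇒ converges.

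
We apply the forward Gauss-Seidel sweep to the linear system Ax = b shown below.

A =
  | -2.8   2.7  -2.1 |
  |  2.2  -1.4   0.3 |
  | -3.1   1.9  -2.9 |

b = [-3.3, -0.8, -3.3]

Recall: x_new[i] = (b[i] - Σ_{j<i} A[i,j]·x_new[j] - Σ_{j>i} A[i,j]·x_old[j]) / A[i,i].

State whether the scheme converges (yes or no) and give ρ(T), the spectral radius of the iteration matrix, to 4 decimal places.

A = D + L + U where D = diag(-2.8, -1.4, -2.9).
Gauss-Seidel: T = -(D+L)⁻¹U, row 0 first, T[0,2] = -(-2.1)/(-2.8) = -0.7500; later rows by forward substitution.
  T[0,:] = [+0.0000, +0.9643, -0.7500]
  T[1,:] = [+0.0000, +1.5153, -0.9643]
  T[2,:] = [+0.0000, -0.0380, +0.1700]
|λ(T)| sorted: 1.5420, 0.1432, 0.0000.
spectral radius ρ = 1.5420; 1.5420 > 1 ⇒ diverges.

no, ρ = 1.5420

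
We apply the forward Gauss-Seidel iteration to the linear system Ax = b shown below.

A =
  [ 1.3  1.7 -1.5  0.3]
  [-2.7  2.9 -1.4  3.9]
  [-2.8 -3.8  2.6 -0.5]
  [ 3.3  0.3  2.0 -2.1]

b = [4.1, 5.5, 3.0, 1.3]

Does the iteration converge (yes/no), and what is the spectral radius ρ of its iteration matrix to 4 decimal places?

no, ρ = 1.5217

A = D + L + U where D = diag(1.3, 2.9, 2.6, -2.1).
Gauss-Seidel: T = -(D+L)⁻¹U, row 0 first, T[0,2] = -(-1.5)/(1.3) = +1.1538; later rows by forward substitution.
  T[0,:] = [+0.0000  -1.3077  +1.1538  -0.2308]
  T[1,:] = [+0.0000  -1.2175  +1.5570  -1.5597]
  T[2,:] = [+0.0000  -3.1877  +3.5183  -2.3357]
  T[3,:] = [+0.0000  -5.2648  +5.3863  -2.8100]
|λ(T)| sorted: 1.5217, 0.8681, 0.1444, 0.0000.
ρ = 1.5217; 1.5217 > 1 ⇒ diverges.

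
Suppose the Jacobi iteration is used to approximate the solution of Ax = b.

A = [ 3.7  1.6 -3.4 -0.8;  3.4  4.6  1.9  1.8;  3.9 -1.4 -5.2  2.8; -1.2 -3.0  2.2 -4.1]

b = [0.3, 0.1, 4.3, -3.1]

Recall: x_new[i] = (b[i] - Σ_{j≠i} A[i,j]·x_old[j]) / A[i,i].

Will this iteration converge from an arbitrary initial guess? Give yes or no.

no

A = D + L + U where D = diag(3.7, 4.6, -5.2, -4.1).
Jacobi T = -D⁻¹(L+U): T[2,0] = -(3.9)/(-5.2) = +0.7500; T[2,2] = 0.
  T[0,:] = [+0.0000  -0.4324  +0.9189  +0.2162]
  T[1,:] = [-0.7391  +0.0000  -0.4130  -0.3913]
  T[2,:] = [+0.7500  -0.2692  +0.0000  +0.5385]
  T[3,:] = [-0.2927  -0.7317  +0.5366  +0.0000]
moduli |λ_i(T)| = 1.4307, 1.0906, 0.2098, 0.2098.
spectral radius ρ = 1.4307; 1.4307 > 1, so it fails to converge.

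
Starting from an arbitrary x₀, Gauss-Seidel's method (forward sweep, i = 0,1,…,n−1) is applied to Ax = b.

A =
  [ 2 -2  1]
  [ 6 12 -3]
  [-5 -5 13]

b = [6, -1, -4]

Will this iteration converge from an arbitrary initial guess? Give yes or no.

yes

Split A = D + L + U, D = diag(2, 12, 13).
T_GS = -(D+L)⁻¹U: row 0 first, T[0,2] = -(1)/(2) = -0.5000; later rows by forward substitution.
  T[0,:] = [+0.0000  +1.0000  -0.5000]
  T[1,:] = [+0.0000  -0.5000  +0.5000]
  T[2,:] = [+0.0000  +0.1923  +0.0000]
|roots of det(T-λI)|: 0.6483, 0.1483, 0.0000.
ρ(T) = max|λ| = 0.6483; 0.6483 < 1, so it converges for any x₀.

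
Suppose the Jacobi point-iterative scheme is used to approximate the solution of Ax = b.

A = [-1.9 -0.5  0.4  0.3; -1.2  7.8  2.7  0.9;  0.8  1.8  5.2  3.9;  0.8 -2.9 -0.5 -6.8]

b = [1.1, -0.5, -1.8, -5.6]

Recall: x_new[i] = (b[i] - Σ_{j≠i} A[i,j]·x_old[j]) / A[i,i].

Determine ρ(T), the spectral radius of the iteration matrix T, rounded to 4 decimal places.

0.6516

Let D = diag(-1.9, 7.8, 5.2, -6.8); L, U the strict triangles.
T_J = -D⁻¹(L+U): T[1,0] = -(-1.2)/(7.8) = +0.1538; T[1,1] = 0.
  T[0,:] = [+0.0000 -0.2632 +0.2105 +0.1579]
  T[1,:] = [+0.1538 +0.0000 -0.3462 -0.1154]
  T[2,:] = [-0.1538 -0.3462 +0.0000 -0.7500]
  T[3,:] = [+0.1176 -0.4265 -0.0735 +0.0000]
|eigenvalues of T|: 0.6516, 0.4956, 0.4956, 0.0143.
ρ(T) = max|λ| = 0.6516; 0.6516 < 1, so it converges for any x₀.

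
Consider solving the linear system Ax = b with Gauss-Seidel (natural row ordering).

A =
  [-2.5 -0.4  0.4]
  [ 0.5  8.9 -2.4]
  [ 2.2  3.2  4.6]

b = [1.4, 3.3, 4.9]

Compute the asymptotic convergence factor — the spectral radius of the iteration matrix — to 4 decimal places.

0.3145

Diagonal D = diag(-2.5, 8.9, 4.6); L, U strict lower/upper.
Gauss-Seidel: T = -(D+L)⁻¹U, row 0 first, T[0,2] = -(0.4)/(-2.5) = +0.1600; later rows by forward substitution.
  T[0,:] = [+0.0000 -0.1600 +0.1600]
  T[1,:] = [+0.0000 +0.0090 +0.2607]
  T[2,:] = [+0.0000 +0.0703 -0.2579]
moduli |λ_i(T)| = 0.3145, 0.0656, 0.0000.
ρ(T) = max|λ| = 0.3145; 0.3145 < 1: convergent.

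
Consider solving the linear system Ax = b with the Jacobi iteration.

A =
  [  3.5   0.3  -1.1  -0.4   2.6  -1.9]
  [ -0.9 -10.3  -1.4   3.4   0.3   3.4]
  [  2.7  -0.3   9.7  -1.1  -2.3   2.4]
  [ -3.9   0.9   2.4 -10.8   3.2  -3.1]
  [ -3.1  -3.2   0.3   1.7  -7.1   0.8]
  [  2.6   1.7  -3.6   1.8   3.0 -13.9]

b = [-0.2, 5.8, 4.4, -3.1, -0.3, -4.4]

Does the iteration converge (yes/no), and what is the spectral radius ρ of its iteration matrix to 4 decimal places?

Split A = D + L + U, D = diag(3.5, -10.3, 9.7, -10.8, -7.1, -13.9).
Jacobi: T = -D⁻¹(L+U), T[1,2] = -(-1.4)/(-10.3) = -0.1359; T[1,1] = 0.
  T[0,:] = [+0.0000, -0.0857, +0.3143, +0.1143, -0.7429, +0.5429]
  T[1,:] = [-0.0874, +0.0000, -0.1359, +0.3301, +0.0291, +0.3301]
  T[2,:] = [-0.2784, +0.0309, +0.0000, +0.1134, +0.2371, -0.2474]
  T[3,:] = [-0.3611, +0.0833, +0.2222, +0.0000, +0.2963, -0.2870]
  T[4,:] = [-0.4366, -0.4507, +0.0423, +0.2394, +0.0000, +0.1127]
  T[5,:] = [+0.1871, +0.1223, -0.2590, +0.1295, +0.2158, +0.0000]
|λ(T)| sorted: 0.8285, 0.5246, 0.5246, 0.1791, 0.1345, 0.1345.
spectral radius ρ = 0.8285; 0.8285 < 1 ⇒ converges.

yes, ρ = 0.8285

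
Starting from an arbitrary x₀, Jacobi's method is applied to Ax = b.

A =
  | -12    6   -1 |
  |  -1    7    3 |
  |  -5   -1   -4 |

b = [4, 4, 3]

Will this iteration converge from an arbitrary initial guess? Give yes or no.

Split A = D + L + U, D = diag(-12, 7, -4).
Jacobi T = -D⁻¹(L+U): T[2,0] = -(-5)/(-4) = -1.2500; T[2,2] = 0.
  T[0,:] = [+0.0000 +0.5000 -0.0833]
  T[1,:] = [+0.1429 +0.0000 -0.4286]
  T[2,:] = [-1.2500 -0.2500 +0.0000]
moduli |λ_i(T)| = 0.7907, 0.5852, 0.5852.
spectral radius ρ = 0.7907; 0.7907 < 1, so it converges for any x₀.

yes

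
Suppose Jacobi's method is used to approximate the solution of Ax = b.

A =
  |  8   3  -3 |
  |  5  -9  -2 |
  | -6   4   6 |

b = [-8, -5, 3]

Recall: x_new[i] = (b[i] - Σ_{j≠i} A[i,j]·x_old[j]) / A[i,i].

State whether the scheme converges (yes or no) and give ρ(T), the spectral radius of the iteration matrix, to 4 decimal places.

Write A = D+L+U with D = diag(8, -9, 6).
T_J = -D⁻¹(L+U): T[0,1] = -(3)/(8) = -0.3750; T[0,0] = 0.
  T[0,:] = [+0.0000  -0.3750  +0.3750]
  T[1,:] = [+0.5556  +0.0000  -0.2222]
  T[2,:] = [+1.0000  -0.6667  +0.0000]
|roots of det(T-λI)|: 0.6343, 0.4313, 0.2031.
ρ = 0.6343; 0.6343 < 1: convergent.

yes, ρ = 0.6343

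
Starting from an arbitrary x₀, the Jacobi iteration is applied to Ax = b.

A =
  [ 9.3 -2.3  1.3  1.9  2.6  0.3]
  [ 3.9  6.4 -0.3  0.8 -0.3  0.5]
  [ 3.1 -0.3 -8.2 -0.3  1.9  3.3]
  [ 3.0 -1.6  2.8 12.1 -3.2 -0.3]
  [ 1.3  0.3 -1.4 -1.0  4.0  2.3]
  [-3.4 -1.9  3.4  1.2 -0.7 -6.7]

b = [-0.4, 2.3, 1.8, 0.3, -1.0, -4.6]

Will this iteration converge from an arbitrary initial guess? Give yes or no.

yes

Diagonal D = diag(9.3, 6.4, -8.2, 12.1, 4, -6.7); L, U strict lower/upper.
Jacobi T = -D⁻¹(L+U): T[3,4] = -(-3.2)/(12.1) = +0.2645; T[3,3] = 0.
  T[0,:] = [+0.0000 +0.2473 -0.1398 -0.2043 -0.2796 -0.0323]
  T[1,:] = [-0.6094 +0.0000 +0.0469 -0.1250 +0.0469 -0.0781]
  T[2,:] = [+0.3780 -0.0366 +0.0000 -0.0366 +0.2317 +0.4024]
  T[3,:] = [-0.2479 +0.1322 -0.2314 +0.0000 +0.2645 +0.0248]
  T[4,:] = [-0.3250 -0.0750 +0.3500 +0.2500 +0.0000 -0.5750]
  T[5,:] = [-0.5075 -0.2836 +0.5075 +0.1791 -0.1045 +0.0000]
|λ(T)| sorted: 0.8368, 0.4086, 0.4086, 0.3444, 0.3444, 0.1549.
spectral radius ρ = 0.8368; 0.8368 < 1: convergent.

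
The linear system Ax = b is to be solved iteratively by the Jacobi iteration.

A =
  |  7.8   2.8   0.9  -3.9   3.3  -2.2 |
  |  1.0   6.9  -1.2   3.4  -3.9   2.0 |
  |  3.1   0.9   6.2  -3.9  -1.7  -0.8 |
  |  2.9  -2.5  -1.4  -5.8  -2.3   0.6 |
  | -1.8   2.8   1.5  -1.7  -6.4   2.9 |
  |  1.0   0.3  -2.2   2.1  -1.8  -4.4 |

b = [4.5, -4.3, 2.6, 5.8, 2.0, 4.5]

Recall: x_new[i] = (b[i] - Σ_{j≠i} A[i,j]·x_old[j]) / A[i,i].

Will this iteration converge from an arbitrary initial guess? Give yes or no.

no

Let D = diag(7.8, 6.9, 6.2, -5.8, -6.4, -4.4); L, U the strict triangles.
Jacobi T = -D⁻¹(L+U): T[1,3] = -(3.4)/(6.9) = -0.4928; T[1,1] = 0.
  T[0,:] = [+0.0000 -0.3590 -0.1154 +0.5000 -0.4231 +0.2821]
  T[1,:] = [-0.1449 +0.0000 +0.1739 -0.4928 +0.5652 -0.2899]
  T[2,:] = [-0.5000 -0.1452 +0.0000 +0.6290 +0.2742 +0.1290]
  T[3,:] = [+0.5000 -0.4310 -0.2414 +0.0000 -0.3966 +0.1034]
  T[4,:] = [-0.2812 +0.4375 +0.2344 -0.2656 +0.0000 +0.4531]
  T[5,:] = [+0.2273 +0.0682 -0.5000 +0.4773 -0.4091 +0.0000]
|λ(T)| sorted: 1.1798, 0.5563, 0.5563, 0.3262, 0.3262, 0.1740.
ρ = 1.1798; 1.1798 > 1, so it fails to converge.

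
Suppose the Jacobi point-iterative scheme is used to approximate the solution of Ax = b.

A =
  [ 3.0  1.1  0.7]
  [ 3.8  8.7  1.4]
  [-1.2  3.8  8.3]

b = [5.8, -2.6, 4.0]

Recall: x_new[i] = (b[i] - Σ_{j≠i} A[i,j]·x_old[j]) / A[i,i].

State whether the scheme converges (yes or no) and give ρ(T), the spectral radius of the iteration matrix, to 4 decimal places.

Split A = D + L + U, D = diag(3, 8.7, 8.3).
Jacobi T = -D⁻¹(L+U): T[2,0] = -(-1.2)/(8.3) = +0.1446; T[2,2] = 0.
  T[0,:] = [+0.0000  -0.3667  -0.2333]
  T[1,:] = [-0.4368  +0.0000  -0.1609]
  T[2,:] = [+0.1446  -0.4578  +0.0000]
|λ(T)| sorted: 0.5226, 0.2701, 0.2701.
ρ(T) = max|λ| = 0.5226; 0.5226 < 1 ⇒ converges.

yes, ρ = 0.5226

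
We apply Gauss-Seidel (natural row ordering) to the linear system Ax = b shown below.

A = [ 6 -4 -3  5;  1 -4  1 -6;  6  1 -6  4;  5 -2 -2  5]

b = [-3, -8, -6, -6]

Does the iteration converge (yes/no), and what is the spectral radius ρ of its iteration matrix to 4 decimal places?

A = D + L + U where D = diag(6, -4, -6, 5).
GS T = -(D+L)⁻¹U: row 0 first, T[0,3] = -(5)/(6) = -0.8333; later rows by forward substitution.
  T[0,:] = [+0.0000  +0.6667  +0.5000  -0.8333]
  T[1,:] = [+0.0000  +0.1667  +0.3750  -1.7083]
  T[2,:] = [+0.0000  +0.6944  +0.5625  -0.4514]
  T[3,:] = [+0.0000  -0.3222  -0.1250  -0.0306]
|eigenvalues of T|: 1.2602, 0.6894, 0.1279, 0.0000.
spectral radius ρ = 1.2602; 1.2602 > 1 ⇒ diverges.

no, ρ = 1.2602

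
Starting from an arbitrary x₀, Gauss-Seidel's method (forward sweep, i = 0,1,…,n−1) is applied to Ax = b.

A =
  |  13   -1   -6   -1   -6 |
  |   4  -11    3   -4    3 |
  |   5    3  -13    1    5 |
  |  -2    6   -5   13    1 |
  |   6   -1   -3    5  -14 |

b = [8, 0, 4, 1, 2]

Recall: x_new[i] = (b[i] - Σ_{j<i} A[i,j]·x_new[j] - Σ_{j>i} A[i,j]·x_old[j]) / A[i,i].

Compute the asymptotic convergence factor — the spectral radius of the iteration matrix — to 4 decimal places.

Let D = diag(13, -11, -13, 13, -14); L, U the strict triangles.
T_GS = -(D+L)⁻¹U: row 0 first, T[0,4] = -(-6)/(13) = +0.4615; later rows by forward substitution.
  T[0,:] = [+0.0000, +0.0769, +0.4615, +0.0769, +0.4615]
  T[1,:] = [+0.0000, +0.0280, +0.4406, -0.3357, +0.4406]
  T[2,:] = [+0.0000, +0.0360, +0.2792, +0.0290, +0.6638]
  T[3,:] = [+0.0000, +0.0128, -0.0250, +0.1779, +0.0461]
  T[4,:] = [+0.0000, +0.0278, +0.0976, +0.1143, +0.0405]
|λ(T)| sorted: 0.5079, 0.1532, 0.1302, 0.0053, 0.0000.
ρ = 0.5079; 0.5079 < 1: convergent.

0.5079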